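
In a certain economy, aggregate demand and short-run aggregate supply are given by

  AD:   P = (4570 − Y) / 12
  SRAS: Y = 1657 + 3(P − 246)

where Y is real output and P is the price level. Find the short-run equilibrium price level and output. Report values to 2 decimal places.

P = 243.40, Y = 1649.20

Write SRAS as Y = 1657 + 3P − 738 = 919 + 3P.
Rearrange AD to Y = 4570 − 12P.
Set AD = SRAS: 4570 − 12P = 919 + 3P, so 3651 = 15P and P = 243.40.
Substituting into AD, Y = 4570 − 12P = 1649.20.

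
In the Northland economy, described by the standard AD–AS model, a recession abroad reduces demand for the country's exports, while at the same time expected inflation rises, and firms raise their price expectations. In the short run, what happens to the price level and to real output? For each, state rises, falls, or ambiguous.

Price level: ambiguous; output: falls

The first event is a negative demand shock: AD shifts left, which by itself pushes P down and Y down.
The second is an adverse supply shock: SRAS shifts left, which by itself pushes P up and Y down.
The two shocks push P in opposite directions, so the effect on P is ambiguous. Both shocks push Y down, so Y falls.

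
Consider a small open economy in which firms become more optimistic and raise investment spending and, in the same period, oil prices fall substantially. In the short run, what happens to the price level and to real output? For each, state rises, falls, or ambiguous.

The first event is a positive demand shock: AD shifts right, which by itself pushes P up and Y up.
The second is a favourable supply shock: SRAS shifts right, which by itself pushes P down and Y up.
The two shocks push P in opposite directions, so the effect on P is ambiguous. Both shocks push Y up, so Y rises.

Price level: ambiguous; output: rises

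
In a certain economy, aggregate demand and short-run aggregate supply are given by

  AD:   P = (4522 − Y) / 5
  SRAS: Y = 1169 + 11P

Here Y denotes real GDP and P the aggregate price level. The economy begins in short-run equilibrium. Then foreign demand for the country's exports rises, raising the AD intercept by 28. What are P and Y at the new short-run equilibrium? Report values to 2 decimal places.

This is a positive demand shock: AD shifts right.
New AD: Y = 4550 − 5P.
Set AD = SRAS: 4550 − 5P = 1169 + 11P, so 3381 = 16P and P = 211.31.
Substituting into AD, Y = 3493.44.

P = 211.31, Y = 3493.44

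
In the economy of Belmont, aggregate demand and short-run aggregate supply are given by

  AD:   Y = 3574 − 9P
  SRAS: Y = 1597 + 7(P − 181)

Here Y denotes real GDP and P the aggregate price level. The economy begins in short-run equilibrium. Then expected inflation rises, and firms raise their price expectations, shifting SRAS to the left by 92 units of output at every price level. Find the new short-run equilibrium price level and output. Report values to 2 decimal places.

This is a negative supply shock: SRAS shifts left.
New SRAS: Y = 238 + 7P.
Set AD = SRAS: 3574 − 9P = 238 + 7P, so 3336 = 16P and P = 208.50.
Substituting into AD, Y = 1697.50.

P = 208.50, Y = 1697.50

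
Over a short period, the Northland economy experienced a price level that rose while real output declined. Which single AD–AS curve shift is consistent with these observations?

SRAS shifted left

P rose and Y fell. An AD shift moves P and Y in the same direction; an SRAS shift moves them in opposite directions.
Here P and Y moved in opposite directions, so the SRAS curve shifted.
Since Y fell, SRAS shifted left.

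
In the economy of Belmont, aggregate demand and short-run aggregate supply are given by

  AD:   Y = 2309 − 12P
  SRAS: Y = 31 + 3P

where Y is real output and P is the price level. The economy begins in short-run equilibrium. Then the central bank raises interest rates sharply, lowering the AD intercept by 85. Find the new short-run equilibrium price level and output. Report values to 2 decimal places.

This is a negative demand shock: AD shifts left.
New AD: Y = 2224 − 12P.
Set AD = SRAS: 2224 − 12P = 31 + 3P, so 2193 = 15P and P = 146.20.
Substituting into AD, Y = 469.60.

P = 146.20, Y = 469.60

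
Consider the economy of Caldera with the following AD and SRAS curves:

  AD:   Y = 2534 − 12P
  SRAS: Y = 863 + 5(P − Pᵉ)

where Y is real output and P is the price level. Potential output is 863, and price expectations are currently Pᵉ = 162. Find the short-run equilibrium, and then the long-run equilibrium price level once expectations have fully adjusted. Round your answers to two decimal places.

Short run: P = 145.94, Y = 782.71. Long run: P = 139.25.

Short run: with Pᵉ = 162, SRAS is Y = 53 + 5P. Setting AD = SRAS gives 2481 = 17P, so P = 145.94 and Y = 2534 − 12P = 782.71.
Output 782.71 is below potential 863, so over time expected prices fall and SRAS shifts right until Y returns to 863.
Long run: Y = 863 on the AD curve gives 863 = 2534 − 12P, so P = 139.25.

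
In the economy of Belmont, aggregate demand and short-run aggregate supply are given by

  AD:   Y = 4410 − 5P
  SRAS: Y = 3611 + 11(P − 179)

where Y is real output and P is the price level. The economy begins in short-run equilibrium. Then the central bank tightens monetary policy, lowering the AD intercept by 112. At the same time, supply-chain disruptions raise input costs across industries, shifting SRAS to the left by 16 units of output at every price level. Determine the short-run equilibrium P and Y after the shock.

After both shocks: AD is Y = 4298 − 5P and SRAS is Y = 1626 + 11P.
Setting them equal: 2672 = 16P, so P = 167.
Y = 4298 − 5·167 = 3463.

P = 167, Y = 3463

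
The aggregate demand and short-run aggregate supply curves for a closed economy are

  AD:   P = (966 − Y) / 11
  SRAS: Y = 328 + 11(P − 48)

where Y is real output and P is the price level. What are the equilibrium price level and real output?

Write SRAS as Y = 328 + 11P − 528 = 11P − 200.
Rearrange AD to Y = 966 − 11P.
Set AD = SRAS: 966 − 11P = 11P − 200, so 1166 = 22P and P = 53.
Then Y = 966 − 11·53 = 383.

P = 53, Y = 383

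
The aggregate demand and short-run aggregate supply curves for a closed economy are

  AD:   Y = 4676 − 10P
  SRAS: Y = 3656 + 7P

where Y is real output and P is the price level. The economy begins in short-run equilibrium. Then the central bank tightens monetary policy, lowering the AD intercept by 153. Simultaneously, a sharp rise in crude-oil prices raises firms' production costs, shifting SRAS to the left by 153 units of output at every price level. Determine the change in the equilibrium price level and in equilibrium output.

After both shocks: AD is Y = 4523 − 10P and SRAS is Y = 3503 + 7P.
Setting them equal: 1020 = 17P, so P = 60.
Y = 4523 − 10·60 = 3923.
Initially P = 60, Y = 4076, so ΔP = +0 and ΔY = -153.

ΔP = +0, ΔY = -153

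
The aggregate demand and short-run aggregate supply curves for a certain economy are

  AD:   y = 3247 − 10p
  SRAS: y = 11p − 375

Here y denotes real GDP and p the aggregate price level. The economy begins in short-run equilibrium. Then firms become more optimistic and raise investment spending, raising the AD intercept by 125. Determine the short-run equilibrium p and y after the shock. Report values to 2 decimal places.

This is a positive demand shock: AD shifts right.
New AD: y = 3372 − 10p.
Set AD = SRAS: 3372 − 10p = 11p − 375, so 3747 = 21p and p = 178.43.
Substituting into AD, y = 1587.71.

p = 178.43, y = 1587.71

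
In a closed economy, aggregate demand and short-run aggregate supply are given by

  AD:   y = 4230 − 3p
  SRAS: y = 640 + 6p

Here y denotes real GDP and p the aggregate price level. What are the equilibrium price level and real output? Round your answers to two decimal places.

Set AD = SRAS: 4230 − 3p = 640 + 6p, so 3590 = 9p and p = 398.89.
Substituting into AD, y = 4230 − 3p = 3033.33.

p = 398.89, y = 3033.33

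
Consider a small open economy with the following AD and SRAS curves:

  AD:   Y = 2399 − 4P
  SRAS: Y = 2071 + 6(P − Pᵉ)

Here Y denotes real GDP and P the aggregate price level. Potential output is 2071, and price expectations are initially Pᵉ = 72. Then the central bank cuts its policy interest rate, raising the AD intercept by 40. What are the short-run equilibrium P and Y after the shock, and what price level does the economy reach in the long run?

AD shifts right: new AD is Y = 2439 − 4P. With Pᵉ = 72, SRAS is Y = 1639 + 6P.
Short run: 2439 − 4P = 1639 + 6P gives 800 = 10P, so P = 80 and Y = 2439 − 4·80 = 2119.
Y = 2119 is above potential 2071; expectations adjust and SRAS shifts left until Y = 2071.
Long run: on the new AD curve, 2071 = 2439 − 4P gives P = 92.

Short run: P = 80, Y = 2119. Long run: P = 92.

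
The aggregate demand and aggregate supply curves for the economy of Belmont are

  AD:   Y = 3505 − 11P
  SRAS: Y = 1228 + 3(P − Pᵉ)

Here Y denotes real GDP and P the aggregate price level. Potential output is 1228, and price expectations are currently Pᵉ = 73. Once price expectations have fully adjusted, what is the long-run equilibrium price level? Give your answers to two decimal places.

Long-run P = 207.00

Short run: with Pᵉ = 73, SRAS is Y = 1009 + 3P. Setting AD = SRAS gives 2496 = 14P, so P = 178.29 and Y = 3505 − 11P = 1543.86.
Output 1543.86 is above potential 1228, so over time expected prices rise and SRAS shifts left until Y returns to 1228.
Long run: Y = 1228 on the AD curve gives 1228 = 3505 − 11P, so P = 207.00.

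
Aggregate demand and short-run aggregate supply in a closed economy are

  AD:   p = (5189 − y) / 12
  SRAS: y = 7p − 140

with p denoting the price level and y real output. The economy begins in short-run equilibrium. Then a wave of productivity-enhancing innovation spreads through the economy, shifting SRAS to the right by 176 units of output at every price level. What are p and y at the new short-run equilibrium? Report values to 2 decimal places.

This is a positive supply shock: SRAS shifts right.
New SRAS: y = 36 + 7p.
Set AD = SRAS: 5189 − 12p = 36 + 7p, so 5153 = 19p and p = 271.21.
Substituting into AD, y = 1934.47.

p = 271.21, y = 1934.47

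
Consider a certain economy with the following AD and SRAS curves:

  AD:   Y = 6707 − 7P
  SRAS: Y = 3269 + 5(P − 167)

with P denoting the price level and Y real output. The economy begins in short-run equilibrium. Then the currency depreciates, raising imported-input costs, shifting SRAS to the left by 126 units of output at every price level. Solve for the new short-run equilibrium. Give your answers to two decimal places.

P = 366.58, Y = 4140.92

This is a negative supply shock: SRAS shifts left.
New SRAS: Y = 2308 + 5P.
Set AD = SRAS: 6707 − 7P = 2308 + 5P, so 4399 = 12P and P = 366.58.
Substituting into AD, Y = 4140.92.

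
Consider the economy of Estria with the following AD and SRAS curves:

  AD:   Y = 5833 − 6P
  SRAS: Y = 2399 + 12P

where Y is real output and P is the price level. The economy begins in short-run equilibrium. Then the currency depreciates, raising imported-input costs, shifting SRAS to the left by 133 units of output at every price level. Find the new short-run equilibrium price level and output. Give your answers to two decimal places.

P = 198.17, Y = 4644.00

This is a negative supply shock: SRAS shifts left.
New SRAS: Y = 2266 + 12P.
Set AD = SRAS: 5833 − 6P = 2266 + 12P, so 3567 = 18P and P = 198.17.
Substituting into AD, Y = 4644.00.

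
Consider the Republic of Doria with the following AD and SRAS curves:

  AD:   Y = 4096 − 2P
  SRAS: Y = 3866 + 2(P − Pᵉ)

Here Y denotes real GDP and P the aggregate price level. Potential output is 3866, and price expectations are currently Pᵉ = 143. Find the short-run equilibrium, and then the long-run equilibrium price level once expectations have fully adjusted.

Short run: with Pᵉ = 143, SRAS is Y = 3580 + 2P. Setting AD = SRAS gives 516 = 4P, so P = 129 and Y = 4096 − 2·129 = 3838.
Output 3838 is below potential 3866, so over time expected prices fall and SRAS shifts right until Y returns to 3866.
Long run: Y = 3866 on the AD curve gives 3866 = 4096 − 2P, so P = 115.

Short run: P = 129, Y = 3838. Long run: P = 115.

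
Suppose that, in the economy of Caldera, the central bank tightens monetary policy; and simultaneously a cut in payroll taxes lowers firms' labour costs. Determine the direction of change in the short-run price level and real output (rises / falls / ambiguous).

Price level: falls; output: ambiguous

The first event is a negative demand shock: AD shifts left, which by itself pushes P down and Y down.
The second is a favourable supply shock: SRAS shifts right, which by itself pushes P down and Y up.
Both shocks push P down, so P falls. The two shocks push Y in opposite directions, so the effect on Y is ambiguous.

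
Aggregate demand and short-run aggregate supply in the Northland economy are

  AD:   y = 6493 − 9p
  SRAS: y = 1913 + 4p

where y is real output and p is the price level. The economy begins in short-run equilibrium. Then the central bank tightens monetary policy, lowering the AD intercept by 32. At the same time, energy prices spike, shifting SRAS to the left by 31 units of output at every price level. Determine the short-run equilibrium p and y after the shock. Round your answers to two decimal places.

p = 352.23, y = 3290.92

After both shocks: AD is y = 6461 − 9p and SRAS is y = 1882 + 4p.
Setting them equal: 4579 = 13p, so p = 352.23.
Substituting into AD, y = 3290.92.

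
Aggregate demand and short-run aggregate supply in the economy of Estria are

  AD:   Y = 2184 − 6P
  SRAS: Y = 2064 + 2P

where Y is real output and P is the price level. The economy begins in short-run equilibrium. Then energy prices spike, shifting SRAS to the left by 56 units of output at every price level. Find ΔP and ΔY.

This is a negative supply shock: SRAS shifts left.
New SRAS: Y = 2008 + 2P.
Set AD = SRAS: 2184 − 6P = 2008 + 2P, so 176 = 8P and P = 22.
Y = 2184 − 6·22 = 2052.
Initially P = 15, Y = 2094, so ΔP = +7 and ΔY = -42.

ΔP = +7, ΔY = -42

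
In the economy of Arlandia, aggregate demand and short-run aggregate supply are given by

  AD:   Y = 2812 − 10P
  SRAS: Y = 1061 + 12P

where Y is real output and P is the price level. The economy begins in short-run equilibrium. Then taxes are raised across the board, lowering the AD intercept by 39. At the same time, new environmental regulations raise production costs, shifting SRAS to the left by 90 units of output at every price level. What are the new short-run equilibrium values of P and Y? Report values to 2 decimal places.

P = 81.91, Y = 1953.91

After both shocks: AD is Y = 2773 − 10P and SRAS is Y = 971 + 12P.
Setting them equal: 1802 = 22P, so P = 81.91.
Substituting into AD, Y = 1953.91.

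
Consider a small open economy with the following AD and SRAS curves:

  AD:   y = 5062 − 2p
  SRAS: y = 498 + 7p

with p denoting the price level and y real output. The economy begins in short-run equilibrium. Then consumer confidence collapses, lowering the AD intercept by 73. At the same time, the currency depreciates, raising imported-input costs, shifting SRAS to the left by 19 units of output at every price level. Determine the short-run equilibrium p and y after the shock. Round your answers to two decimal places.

p = 501.11, y = 3986.78

After both shocks: AD is y = 4989 − 2p and SRAS is y = 479 + 7p.
Setting them equal: 4510 = 9p, so p = 501.11.
Substituting into AD, y = 3986.78.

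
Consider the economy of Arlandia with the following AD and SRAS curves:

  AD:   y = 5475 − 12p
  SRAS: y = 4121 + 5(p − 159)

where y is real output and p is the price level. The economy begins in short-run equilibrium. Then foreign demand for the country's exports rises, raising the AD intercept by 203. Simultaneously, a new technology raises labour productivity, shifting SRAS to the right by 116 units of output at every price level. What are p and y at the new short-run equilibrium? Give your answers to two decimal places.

p = 131.53, y = 4099.65

After both shocks: AD is y = 5678 − 12p and SRAS is y = 3442 + 5p.
Setting them equal: 2236 = 17p, so p = 131.53.
Substituting into AD, y = 4099.65.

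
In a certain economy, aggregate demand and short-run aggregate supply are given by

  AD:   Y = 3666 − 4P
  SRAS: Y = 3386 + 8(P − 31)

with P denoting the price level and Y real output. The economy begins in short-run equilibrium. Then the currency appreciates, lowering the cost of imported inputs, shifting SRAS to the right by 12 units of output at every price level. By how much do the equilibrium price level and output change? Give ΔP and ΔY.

This is a positive supply shock: SRAS shifts right.
New SRAS: Y = 3150 + 8P.
Set AD = SRAS: 3666 − 4P = 3150 + 8P, so 516 = 12P and P = 43.
Y = 3666 − 4·43 = 3494.
Initially P = 44, Y = 3490, so ΔP = -1 and ΔY = +4.

ΔP = -1, ΔY = +4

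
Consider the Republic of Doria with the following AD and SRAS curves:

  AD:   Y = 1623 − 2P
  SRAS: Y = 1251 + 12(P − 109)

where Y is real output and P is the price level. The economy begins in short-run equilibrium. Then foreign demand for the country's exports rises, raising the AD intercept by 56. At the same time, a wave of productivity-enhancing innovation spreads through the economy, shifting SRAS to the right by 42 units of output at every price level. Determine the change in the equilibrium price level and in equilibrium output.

ΔP = +1, ΔY = +54

After both shocks: AD is Y = 1679 − 2P and SRAS is Y = 12P − 15.
Setting them equal: 1694 = 14P, so P = 121.
Y = 1679 − 2·121 = 1437.
Initially P = 120, Y = 1383, so ΔP = +1 and ΔY = +54.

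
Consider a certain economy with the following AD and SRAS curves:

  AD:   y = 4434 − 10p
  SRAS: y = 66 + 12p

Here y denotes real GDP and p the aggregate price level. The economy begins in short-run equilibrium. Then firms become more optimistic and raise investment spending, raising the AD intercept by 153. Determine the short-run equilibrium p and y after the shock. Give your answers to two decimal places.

This is a positive demand shock: AD shifts right.
New AD: y = 4587 − 10p.
Set AD = SRAS: 4587 − 10p = 66 + 12p, so 4521 = 22p and p = 205.50.
Substituting into AD, y = 2532.00.

p = 205.50, y = 2532.00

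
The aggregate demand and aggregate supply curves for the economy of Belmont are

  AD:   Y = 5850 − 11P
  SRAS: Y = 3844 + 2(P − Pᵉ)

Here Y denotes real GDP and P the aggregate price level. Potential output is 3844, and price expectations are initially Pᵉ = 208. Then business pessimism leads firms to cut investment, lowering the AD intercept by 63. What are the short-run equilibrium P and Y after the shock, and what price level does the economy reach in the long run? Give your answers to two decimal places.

Short run: P = 181.46, Y = 3790.92. Long run: P = 176.64.

AD shifts left: new AD is Y = 5787 − 11P. With Pᵉ = 208, SRAS is Y = 3428 + 2P.
Short run: 5787 − 11P = 3428 + 2P gives 2359 = 13P, so P = 181.46 and Y = 5787 − 11P = 3790.92.
Y = 3790.92 is below potential 3844; expectations adjust and SRAS shifts right until Y = 3844.
Long run: on the new AD curve, 3844 = 5787 − 11P gives P = 176.64.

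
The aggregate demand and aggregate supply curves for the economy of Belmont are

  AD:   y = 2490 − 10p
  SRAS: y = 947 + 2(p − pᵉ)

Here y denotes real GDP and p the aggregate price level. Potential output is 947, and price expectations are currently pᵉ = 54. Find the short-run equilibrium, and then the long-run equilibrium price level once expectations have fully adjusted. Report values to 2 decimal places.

Short run: with pᵉ = 54, SRAS is y = 839 + 2p. Setting AD = SRAS gives 1651 = 12p, so p = 137.58 and y = 2490 − 10p = 1114.17.
Output 1114.17 is above potential 947, so over time expected prices rise and SRAS shifts left until y returns to 947.
Long run: y = 947 on the AD curve gives 947 = 2490 − 10p, so p = 154.30.

Short run: p = 137.58, y = 1114.17. Long run: p = 154.30.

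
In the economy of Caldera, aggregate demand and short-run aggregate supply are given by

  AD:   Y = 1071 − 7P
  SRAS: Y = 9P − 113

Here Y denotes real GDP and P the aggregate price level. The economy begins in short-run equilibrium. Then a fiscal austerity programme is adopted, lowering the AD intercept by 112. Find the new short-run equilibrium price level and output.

P = 67, Y = 490

This is a negative demand shock: AD shifts left.
New AD: Y = 959 − 7P.
Set AD = SRAS: 959 − 7P = 9P − 113, so 1072 = 16P and P = 67.
Y = 959 − 7·67 = 490.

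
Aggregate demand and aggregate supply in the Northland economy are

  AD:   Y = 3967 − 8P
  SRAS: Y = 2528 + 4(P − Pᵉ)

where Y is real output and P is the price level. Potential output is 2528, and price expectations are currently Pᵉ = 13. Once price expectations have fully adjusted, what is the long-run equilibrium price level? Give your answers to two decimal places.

Long-run P = 179.88

Short run: with Pᵉ = 13, SRAS is Y = 2476 + 4P. Setting AD = SRAS gives 1491 = 12P, so P = 124.25 and Y = 3967 − 8P = 2973.00.
Output 2973.00 is above potential 2528, so over time expected prices rise and SRAS shifts left until Y returns to 2528.
Long run: Y = 2528 on the AD curve gives 2528 = 3967 − 8P, so P = 179.88.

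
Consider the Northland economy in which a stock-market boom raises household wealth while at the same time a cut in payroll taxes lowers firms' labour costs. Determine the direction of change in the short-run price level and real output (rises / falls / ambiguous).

The first event is a positive demand shock: AD shifts right, which by itself pushes P up and Y up.
The second is a favourable supply shock: SRAS shifts right, which by itself pushes P down and Y up.
The two shocks push P in opposite directions, so the effect on P is ambiguous. Both shocks push Y up, so Y rises.

Price level: ambiguous; output: rises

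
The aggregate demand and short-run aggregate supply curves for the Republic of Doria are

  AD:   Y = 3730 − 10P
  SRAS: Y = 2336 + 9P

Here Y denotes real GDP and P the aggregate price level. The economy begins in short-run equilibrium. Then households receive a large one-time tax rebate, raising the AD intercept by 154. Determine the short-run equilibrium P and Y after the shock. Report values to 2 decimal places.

P = 81.47, Y = 3069.26

This is a positive demand shock: AD shifts right.
New AD: Y = 3884 − 10P.
Set AD = SRAS: 3884 − 10P = 2336 + 9P, so 1548 = 19P and P = 81.47.
Substituting into AD, Y = 3069.26.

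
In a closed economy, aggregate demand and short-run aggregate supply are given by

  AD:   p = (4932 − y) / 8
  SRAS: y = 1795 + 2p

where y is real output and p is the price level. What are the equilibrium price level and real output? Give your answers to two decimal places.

Rearrange AD to y = 4932 − 8p.
Set AD = SRAS: 4932 − 8p = 1795 + 2p, so 3137 = 10p and p = 313.70.
Substituting into AD, y = 4932 − 8p = 2422.40.

p = 313.70, y = 2422.40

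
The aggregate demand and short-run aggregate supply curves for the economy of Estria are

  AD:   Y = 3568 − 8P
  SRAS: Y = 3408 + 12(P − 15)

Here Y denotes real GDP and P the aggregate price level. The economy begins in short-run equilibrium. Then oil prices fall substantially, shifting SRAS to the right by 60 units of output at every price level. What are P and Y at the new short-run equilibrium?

This is a positive supply shock: SRAS shifts right.
New SRAS: Y = 3288 + 12P.
Set AD = SRAS: 3568 − 8P = 3288 + 12P, so 280 = 20P and P = 14.
Y = 3568 − 8·14 = 3456.

P = 14, Y = 3456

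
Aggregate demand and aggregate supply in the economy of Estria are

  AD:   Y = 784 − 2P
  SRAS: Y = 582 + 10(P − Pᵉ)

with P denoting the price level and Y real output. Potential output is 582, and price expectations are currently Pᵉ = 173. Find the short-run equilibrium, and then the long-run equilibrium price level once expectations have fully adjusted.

Short run: with Pᵉ = 173, SRAS is Y = 10P − 1148. Setting AD = SRAS gives 1932 = 12P, so P = 161 and Y = 784 − 2·161 = 462.
Output 462 is below potential 582, so over time expected prices fall and SRAS shifts right until Y returns to 582.
Long run: Y = 582 on the AD curve gives 582 = 784 − 2P, so P = 101.

Short run: P = 161, Y = 462. Long run: P = 101.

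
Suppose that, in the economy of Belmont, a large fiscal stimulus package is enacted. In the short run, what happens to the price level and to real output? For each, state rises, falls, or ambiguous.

Price level: rises; output: rises

This is a positive demand shock: AD shifts right.
Moving along the upward-sloping SRAS curve, P rises and Y rises.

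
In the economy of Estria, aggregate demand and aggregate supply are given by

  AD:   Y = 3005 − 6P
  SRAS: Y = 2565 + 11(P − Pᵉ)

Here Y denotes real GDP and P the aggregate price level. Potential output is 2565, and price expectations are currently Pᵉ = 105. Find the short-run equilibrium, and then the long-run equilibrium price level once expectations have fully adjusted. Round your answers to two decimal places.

Short run: with Pᵉ = 105, SRAS is Y = 1410 + 11P. Setting AD = SRAS gives 1595 = 17P, so P = 93.82 and Y = 3005 − 6P = 2442.06.
Output 2442.06 is below potential 2565, so over time expected prices fall and SRAS shifts right until Y returns to 2565.
Long run: Y = 2565 on the AD curve gives 2565 = 3005 − 6P, so P = 73.33.

Short run: P = 93.82, Y = 2442.06. Long run: P = 73.33.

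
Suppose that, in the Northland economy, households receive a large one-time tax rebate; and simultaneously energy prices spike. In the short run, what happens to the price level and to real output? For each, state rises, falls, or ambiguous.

Price level: rises; output: ambiguous

The first event is a positive demand shock: AD shifts right, which by itself pushes P up and Y up.
The second is an adverse supply shock: SRAS shifts left, which by itself pushes P up and Y down.
Both shocks push P up, so P rises. The two shocks push Y in opposite directions, so the effect on Y is ambiguous.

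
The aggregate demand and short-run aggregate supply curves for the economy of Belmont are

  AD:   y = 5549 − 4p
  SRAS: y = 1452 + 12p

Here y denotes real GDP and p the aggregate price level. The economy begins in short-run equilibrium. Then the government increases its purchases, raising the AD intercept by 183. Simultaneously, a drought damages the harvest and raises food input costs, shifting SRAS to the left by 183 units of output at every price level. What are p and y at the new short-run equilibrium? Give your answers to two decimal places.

After both shocks: AD is y = 5732 − 4p and SRAS is y = 1269 + 12p.
Setting them equal: 4463 = 16p, so p = 278.94.
Substituting into AD, y = 4616.25.

p = 278.94, y = 4616.25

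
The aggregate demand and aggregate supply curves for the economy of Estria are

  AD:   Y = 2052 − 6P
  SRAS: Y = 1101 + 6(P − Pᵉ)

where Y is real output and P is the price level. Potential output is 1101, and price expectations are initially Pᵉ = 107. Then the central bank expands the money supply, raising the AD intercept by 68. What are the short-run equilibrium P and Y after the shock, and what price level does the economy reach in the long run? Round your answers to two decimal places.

AD shifts right: new AD is Y = 2120 − 6P. With Pᵉ = 107, SRAS is Y = 459 + 6P.
Short run: 2120 − 6P = 459 + 6P gives 1661 = 12P, so P = 138.42 and Y = 2120 − 6P = 1289.50.
Y = 1289.50 is above potential 1101; expectations adjust and SRAS shifts left until Y = 1101.
Long run: on the new AD curve, 1101 = 2120 − 6P gives P = 169.83.

Short run: P = 138.42, Y = 1289.50. Long run: P = 169.83.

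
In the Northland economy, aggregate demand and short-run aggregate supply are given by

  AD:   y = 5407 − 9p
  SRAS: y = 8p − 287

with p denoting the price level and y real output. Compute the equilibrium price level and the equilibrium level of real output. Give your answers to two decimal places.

p = 334.94, y = 2392.53

Set AD = SRAS: 5407 − 9p = 8p − 287, so 5694 = 17p and p = 334.94.
Substituting into AD, y = 5407 − 9p = 2392.53.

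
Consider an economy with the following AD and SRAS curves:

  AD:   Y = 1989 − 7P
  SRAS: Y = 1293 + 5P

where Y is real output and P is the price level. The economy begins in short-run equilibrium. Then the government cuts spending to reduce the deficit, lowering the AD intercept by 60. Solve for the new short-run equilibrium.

P = 53, Y = 1558

This is a negative demand shock: AD shifts left.
New AD: Y = 1929 − 7P.
Set AD = SRAS: 1929 − 7P = 1293 + 5P, so 636 = 12P and P = 53.
Y = 1929 − 7·53 = 1558.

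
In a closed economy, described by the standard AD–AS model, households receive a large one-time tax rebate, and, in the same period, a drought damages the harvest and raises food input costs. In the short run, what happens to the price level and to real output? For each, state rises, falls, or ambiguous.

Price level: rises; output: ambiguous

The first event is a positive demand shock: AD shifts right, which by itself pushes P up and Y up.
The second is an adverse supply shock: SRAS shifts left, which by itself pushes P up and Y down.
Both shocks push P up, so P rises. The two shocks push Y in opposite directions, so the effect on Y is ambiguous.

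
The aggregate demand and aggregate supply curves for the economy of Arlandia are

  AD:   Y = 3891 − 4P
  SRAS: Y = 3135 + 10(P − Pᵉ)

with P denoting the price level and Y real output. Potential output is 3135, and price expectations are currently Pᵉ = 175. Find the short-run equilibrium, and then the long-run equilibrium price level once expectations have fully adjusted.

Short run: with Pᵉ = 175, SRAS is Y = 1385 + 10P. Setting AD = SRAS gives 2506 = 14P, so P = 179 and Y = 3891 − 4·179 = 3175.
Output 3175 is above potential 3135, so over time expected prices rise and SRAS shifts left until Y returns to 3135.
Long run: Y = 3135 on the AD curve gives 3135 = 3891 − 4P, so P = 189.

Short run: P = 179, Y = 3175. Long run: P = 189.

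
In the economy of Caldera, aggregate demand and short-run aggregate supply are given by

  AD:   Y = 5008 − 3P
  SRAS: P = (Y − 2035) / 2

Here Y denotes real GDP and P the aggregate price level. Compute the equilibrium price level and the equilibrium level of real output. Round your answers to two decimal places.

Rearrange SRAS to Y = 2035 + 2P.
Set AD = SRAS: 5008 − 3P = 2035 + 2P, so 2973 = 5P and P = 594.60.
Substituting into AD, Y = 5008 − 3P = 3224.20.

P = 594.60, Y = 3224.20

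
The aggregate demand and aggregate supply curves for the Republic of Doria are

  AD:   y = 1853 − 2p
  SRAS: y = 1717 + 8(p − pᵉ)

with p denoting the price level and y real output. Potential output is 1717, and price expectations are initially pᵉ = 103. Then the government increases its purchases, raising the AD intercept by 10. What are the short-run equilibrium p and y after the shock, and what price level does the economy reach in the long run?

Short run: p = 97, y = 1669. Long run: p = 73.

AD shifts right: new AD is y = 1863 − 2p. With pᵉ = 103, SRAS is y = 893 + 8p.
Short run: 1863 − 2p = 893 + 8p gives 970 = 10p, so p = 97 and y = 1863 − 2·97 = 1669.
y = 1669 is below potential 1717; expectations adjust and SRAS shifts right until y = 1717.
Long run: on the new AD curve, 1717 = 1863 − 2p gives p = 73.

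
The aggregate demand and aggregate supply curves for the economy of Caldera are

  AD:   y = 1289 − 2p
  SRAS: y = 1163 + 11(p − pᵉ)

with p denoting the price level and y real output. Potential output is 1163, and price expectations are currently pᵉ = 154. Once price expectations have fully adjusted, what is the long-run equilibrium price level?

Long-run p = 63

Short run: with pᵉ = 154, SRAS is y = 11p − 531. Setting AD = SRAS gives 1820 = 13p, so p = 140 and y = 1289 − 2·140 = 1009.
Output 1009 is below potential 1163, so over time expected prices fall and SRAS shifts right until y returns to 1163.
Long run: y = 1163 on the AD curve gives 1163 = 1289 − 2p, so p = 63.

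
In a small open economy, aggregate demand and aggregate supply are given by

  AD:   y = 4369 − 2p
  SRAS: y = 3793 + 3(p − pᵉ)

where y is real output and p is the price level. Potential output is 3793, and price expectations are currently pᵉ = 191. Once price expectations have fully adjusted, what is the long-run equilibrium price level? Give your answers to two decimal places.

Long-run p = 288.00

Short run: with pᵉ = 191, SRAS is y = 3220 + 3p. Setting AD = SRAS gives 1149 = 5p, so p = 229.80 and y = 4369 − 2p = 3909.40.
Output 3909.40 is above potential 3793, so over time expected prices rise and SRAS shifts left until y returns to 3793.
Long run: y = 3793 on the AD curve gives 3793 = 4369 − 2p, so p = 288.00.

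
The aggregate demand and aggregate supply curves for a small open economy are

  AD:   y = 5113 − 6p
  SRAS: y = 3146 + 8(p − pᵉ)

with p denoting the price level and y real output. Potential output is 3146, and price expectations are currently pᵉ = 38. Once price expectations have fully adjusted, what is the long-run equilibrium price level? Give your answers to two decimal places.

Short run: with pᵉ = 38, SRAS is y = 2842 + 8p. Setting AD = SRAS gives 2271 = 14p, so p = 162.21 and y = 5113 − 6p = 4139.71.
Output 4139.71 is above potential 3146, so over time expected prices rise and SRAS shifts left until y returns to 3146.
Long run: y = 3146 on the AD curve gives 3146 = 5113 − 6p, so p = 327.83.

Long-run p = 327.83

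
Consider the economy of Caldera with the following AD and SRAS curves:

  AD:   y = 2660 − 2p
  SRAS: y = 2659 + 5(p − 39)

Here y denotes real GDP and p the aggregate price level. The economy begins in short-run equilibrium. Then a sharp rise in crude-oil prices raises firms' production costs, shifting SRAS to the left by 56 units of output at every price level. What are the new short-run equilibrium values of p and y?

p = 36, y = 2588

This is a negative supply shock: SRAS shifts left.
New SRAS: y = 2408 + 5p.
Set AD = SRAS: 2660 − 2p = 2408 + 5p, so 252 = 7p and p = 36.
y = 2660 − 2·36 = 2588.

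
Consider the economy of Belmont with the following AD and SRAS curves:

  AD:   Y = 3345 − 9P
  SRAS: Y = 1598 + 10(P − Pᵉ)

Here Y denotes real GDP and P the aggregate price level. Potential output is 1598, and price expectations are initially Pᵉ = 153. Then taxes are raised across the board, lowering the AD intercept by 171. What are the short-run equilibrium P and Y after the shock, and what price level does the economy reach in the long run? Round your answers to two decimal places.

AD shifts left: new AD is Y = 3174 − 9P. With Pᵉ = 153, SRAS is Y = 68 + 10P.
Short run: 3174 − 9P = 68 + 10P gives 3106 = 19P, so P = 163.47 and Y = 3174 − 9P = 1702.74.
Y = 1702.74 is above potential 1598; expectations adjust and SRAS shifts left until Y = 1598.
Long run: on the new AD curve, 1598 = 3174 − 9P gives P = 175.11.

Short run: P = 163.47, Y = 1702.74. Long run: P = 175.11.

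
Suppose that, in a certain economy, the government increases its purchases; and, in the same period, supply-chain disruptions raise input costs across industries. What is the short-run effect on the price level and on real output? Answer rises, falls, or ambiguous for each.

Price level: rises; output: ambiguous

The first event is a positive demand shock: AD shifts right, which by itself pushes P up and Y up.
The second is an adverse supply shock: SRAS shifts left, which by itself pushes P up and Y down.
Both shocks push P up, so P rises. The two shocks push Y in opposite directions, so the effect on Y is ambiguous.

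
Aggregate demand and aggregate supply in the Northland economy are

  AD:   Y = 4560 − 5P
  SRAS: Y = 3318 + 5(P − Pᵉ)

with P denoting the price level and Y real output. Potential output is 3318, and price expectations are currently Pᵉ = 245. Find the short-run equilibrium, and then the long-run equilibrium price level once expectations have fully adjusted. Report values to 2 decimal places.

Short run: P = 246.70, Y = 3326.50. Long run: P = 248.40.

Short run: with Pᵉ = 245, SRAS is Y = 2093 + 5P. Setting AD = SRAS gives 2467 = 10P, so P = 246.70 and Y = 4560 − 5P = 3326.50.
Output 3326.50 is above potential 3318, so over time expected prices rise and SRAS shifts left until Y returns to 3318.
Long run: Y = 3318 on the AD curve gives 3318 = 4560 − 5P, so P = 248.40.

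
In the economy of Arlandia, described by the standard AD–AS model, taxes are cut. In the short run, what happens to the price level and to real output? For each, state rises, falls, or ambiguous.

Price level: rises; output: rises

This is a positive demand shock: AD shifts right.
Moving along the upward-sloping SRAS curve, P rises and Y rises.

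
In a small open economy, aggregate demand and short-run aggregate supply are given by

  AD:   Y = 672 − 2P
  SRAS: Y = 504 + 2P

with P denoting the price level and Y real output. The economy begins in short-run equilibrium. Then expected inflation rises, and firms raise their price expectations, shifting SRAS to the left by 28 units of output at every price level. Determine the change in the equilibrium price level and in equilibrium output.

This is a negative supply shock: SRAS shifts left.
New SRAS: Y = 476 + 2P.
Set AD = SRAS: 672 − 2P = 476 + 2P, so 196 = 4P and P = 49.
Y = 672 − 2·49 = 574.
Initially P = 42, Y = 588, so ΔP = +7 and ΔY = -14.

ΔP = +7, ΔY = -14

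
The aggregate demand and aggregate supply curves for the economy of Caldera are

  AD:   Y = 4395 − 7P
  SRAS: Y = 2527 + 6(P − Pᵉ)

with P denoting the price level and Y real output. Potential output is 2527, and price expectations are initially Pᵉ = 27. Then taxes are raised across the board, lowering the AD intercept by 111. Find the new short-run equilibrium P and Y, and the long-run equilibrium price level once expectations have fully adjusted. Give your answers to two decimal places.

Short run: P = 147.62, Y = 3250.69. Long run: P = 251.00.

AD shifts left: new AD is Y = 4284 − 7P. With Pᵉ = 27, SRAS is Y = 2365 + 6P.
Short run: 4284 − 7P = 2365 + 6P gives 1919 = 13P, so P = 147.62 and Y = 4284 − 7P = 3250.69.
Y = 3250.69 is above potential 2527; expectations adjust and SRAS shifts left until Y = 2527.
Long run: on the new AD curve, 2527 = 4284 − 7P gives P = 251.00.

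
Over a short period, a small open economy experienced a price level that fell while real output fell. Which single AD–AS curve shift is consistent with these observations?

AD shifted left

P fell and Y fell. An AD shift moves P and Y in the same direction; an SRAS shift moves them in opposite directions.
Here P and Y moved in the same direction, so the AD curve shifted.
Since Y fell, AD shifted left.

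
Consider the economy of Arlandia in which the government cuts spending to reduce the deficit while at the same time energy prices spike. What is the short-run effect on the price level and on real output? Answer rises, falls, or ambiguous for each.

The first event is a negative demand shock: AD shifts left, which by itself pushes P down and Y down.
The second is an adverse supply shock: SRAS shifts left, which by itself pushes P up and Y down.
The two shocks push P in opposite directions, so the effect on P is ambiguous. Both shocks push Y down, so Y falls.

Price level: ambiguous; output: falls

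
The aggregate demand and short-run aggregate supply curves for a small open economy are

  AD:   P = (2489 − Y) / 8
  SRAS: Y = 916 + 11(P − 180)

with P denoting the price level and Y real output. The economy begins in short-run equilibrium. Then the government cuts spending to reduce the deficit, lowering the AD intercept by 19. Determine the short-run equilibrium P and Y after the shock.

This is a negative demand shock: AD shifts left.
New AD: Y = 2470 − 8P.
SRAS can be written Y = 11P − 1064.
Set AD = SRAS: 2470 − 8P = 11P − 1064, so 3534 = 19P and P = 186.
Y = 2470 − 8·186 = 982.

P = 186, Y = 982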